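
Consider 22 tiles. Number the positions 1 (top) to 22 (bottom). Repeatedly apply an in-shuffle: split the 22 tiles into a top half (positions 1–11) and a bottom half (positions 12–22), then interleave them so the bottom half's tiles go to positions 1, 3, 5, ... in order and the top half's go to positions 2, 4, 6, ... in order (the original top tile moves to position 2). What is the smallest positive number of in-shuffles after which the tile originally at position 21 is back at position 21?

11

Follow position 21 under repeated in-shuffles:
21 → 19 → 15 → 7 → 14 → 5 → 10 → 20 → 17 → 11 → 22 → 21
It first returns after 11 in-shuffles.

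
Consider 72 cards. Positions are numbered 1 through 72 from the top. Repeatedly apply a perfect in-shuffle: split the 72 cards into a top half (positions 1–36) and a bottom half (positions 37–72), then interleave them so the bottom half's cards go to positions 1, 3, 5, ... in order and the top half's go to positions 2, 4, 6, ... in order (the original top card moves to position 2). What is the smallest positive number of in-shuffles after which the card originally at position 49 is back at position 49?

Follow position 49 under repeated in-shuffles:
49 → 25 → 50 → 27 → 54 → 35 → 70 → 67 → 61 → 49
It first returns after 9 in-shuffles.

9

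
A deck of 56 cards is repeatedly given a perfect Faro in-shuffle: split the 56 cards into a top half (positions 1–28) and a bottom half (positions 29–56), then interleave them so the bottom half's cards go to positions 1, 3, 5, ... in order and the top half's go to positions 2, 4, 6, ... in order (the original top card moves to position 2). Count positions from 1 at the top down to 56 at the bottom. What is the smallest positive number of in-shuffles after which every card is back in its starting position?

18

The in-shuffle permutes the 56 positions with cycle lengths [2, 18, 18, 18].
Every card is home exactly when every cycle has completed a whole number of laps, i.e. after lcm(2, 18) = 18 in-shuffles.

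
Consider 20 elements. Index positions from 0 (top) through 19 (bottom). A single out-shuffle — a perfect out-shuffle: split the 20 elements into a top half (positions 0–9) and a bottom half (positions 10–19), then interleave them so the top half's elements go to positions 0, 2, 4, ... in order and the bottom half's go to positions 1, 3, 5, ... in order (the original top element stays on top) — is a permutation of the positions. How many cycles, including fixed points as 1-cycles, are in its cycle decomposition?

3

Trace each unvisited position around until it returns:
(0) (1 2 4 8 16 13 ... len 18) (19)
3 cycles in total.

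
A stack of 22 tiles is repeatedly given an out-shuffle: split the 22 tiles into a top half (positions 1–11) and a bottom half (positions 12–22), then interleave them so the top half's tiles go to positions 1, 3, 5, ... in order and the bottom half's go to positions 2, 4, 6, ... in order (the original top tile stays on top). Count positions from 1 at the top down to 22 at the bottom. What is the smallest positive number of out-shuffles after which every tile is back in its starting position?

6

The out-shuffle permutes the 22 positions with cycle lengths [1, 1, 2, 3, 3, 6, 6].
Every tile is home exactly when every cycle has completed a whole number of laps, i.e. after lcm(1, 2, 3, 6) = 6 out-shuffles.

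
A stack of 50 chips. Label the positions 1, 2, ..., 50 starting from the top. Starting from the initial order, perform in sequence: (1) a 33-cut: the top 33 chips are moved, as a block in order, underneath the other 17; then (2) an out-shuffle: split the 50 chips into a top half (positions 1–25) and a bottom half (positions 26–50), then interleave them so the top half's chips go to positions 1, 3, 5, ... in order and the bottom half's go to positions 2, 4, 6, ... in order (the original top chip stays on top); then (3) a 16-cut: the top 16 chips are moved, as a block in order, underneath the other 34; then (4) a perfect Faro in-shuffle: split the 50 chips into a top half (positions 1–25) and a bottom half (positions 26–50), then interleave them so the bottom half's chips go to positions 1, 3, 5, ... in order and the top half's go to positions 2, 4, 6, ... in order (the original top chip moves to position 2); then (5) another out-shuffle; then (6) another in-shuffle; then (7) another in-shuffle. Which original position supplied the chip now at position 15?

3

Undo the operations in reverse order, starting from position 15:
  undo op 7 (in-shuffle, from bottom half): 15 ← 33
  undo op 6 (in-shuffle, from bottom half): 33 ← 42
  undo op 5 (out-shuffle, from bottom half): 42 ← 46
  undo op 4 (in-shuffle, from top half): 46 ← 23
  undo op 3 (cut 16): 23 ← 39
  undo op 2 (out-shuffle, from top half): 39 ← 20
  undo op 1 (cut 33): 20 ← 3
So the chip at position 15 came from original position 3.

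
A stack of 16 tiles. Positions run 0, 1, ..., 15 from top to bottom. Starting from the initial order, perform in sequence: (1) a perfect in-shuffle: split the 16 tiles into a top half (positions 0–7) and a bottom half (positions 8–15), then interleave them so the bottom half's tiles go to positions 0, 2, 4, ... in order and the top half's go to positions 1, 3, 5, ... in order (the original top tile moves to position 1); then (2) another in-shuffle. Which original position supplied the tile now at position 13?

Undo the operations in reverse order, starting from position 13:
  undo op 2 (in-shuffle, from top half): 13 ← 6
  undo op 1 (in-shuffle, from bottom half): 6 ← 11
So the tile at position 13 came from original position 11.

11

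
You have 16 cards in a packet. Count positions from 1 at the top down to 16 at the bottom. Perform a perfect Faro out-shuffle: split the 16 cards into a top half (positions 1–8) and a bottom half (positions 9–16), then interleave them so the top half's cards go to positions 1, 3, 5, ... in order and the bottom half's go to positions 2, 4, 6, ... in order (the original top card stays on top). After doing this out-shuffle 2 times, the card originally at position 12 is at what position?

Track the card's position through each out-shuffle:
12 → 8 → 15

15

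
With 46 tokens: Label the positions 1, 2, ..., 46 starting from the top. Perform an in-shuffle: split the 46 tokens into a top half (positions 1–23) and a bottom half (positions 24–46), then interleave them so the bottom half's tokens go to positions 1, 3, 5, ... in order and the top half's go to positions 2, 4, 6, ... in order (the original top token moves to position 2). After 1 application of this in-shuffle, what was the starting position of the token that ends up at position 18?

Work backwards from position 18, undoing one in-shuffle at a time:
18 ← 9
So the token now at position 18 started at position 9.

9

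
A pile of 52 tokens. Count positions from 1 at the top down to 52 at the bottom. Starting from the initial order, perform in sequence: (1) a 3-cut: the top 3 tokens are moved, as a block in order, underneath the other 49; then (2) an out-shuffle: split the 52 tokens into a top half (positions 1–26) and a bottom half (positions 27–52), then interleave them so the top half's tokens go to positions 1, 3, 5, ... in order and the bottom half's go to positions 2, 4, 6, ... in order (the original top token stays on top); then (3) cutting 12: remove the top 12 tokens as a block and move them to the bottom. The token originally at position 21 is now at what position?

23

Track the token from position 21 forward through each operation:
  after op 1 (cut 3): 21 → 18
  after op 2 (out-shuffle): 18 → 35
  after op 3 (cut 12): 35 → 23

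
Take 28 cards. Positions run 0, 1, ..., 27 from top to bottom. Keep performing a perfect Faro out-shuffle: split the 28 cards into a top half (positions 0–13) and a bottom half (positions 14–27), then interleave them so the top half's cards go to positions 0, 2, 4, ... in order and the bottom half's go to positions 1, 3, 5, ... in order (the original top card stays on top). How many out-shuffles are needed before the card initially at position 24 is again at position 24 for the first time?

Follow position 24 under repeated out-shuffles:
24 → 21 → 15 → 3 → 6 → 12 → 24
It first returns after 6 out-shuffles.

6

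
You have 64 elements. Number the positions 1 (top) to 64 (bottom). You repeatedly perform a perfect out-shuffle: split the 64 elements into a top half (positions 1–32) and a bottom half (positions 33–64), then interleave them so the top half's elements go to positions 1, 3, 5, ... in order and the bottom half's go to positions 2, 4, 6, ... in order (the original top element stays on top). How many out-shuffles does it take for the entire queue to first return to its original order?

The out-shuffle permutes the 64 positions with cycle lengths [1, 1, 2, 3, 3, 6, 6, 6, 6, 6, 6, 6, 6, 6].
Every element is home exactly when every cycle has completed a whole number of laps, i.e. after lcm(1, 2, 3, 6) = 6 out-shuffles.

6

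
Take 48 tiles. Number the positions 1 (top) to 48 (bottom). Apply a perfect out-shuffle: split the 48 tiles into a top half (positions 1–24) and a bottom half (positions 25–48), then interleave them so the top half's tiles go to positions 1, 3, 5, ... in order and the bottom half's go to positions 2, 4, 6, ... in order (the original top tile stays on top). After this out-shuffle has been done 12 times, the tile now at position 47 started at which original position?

21

Work backwards from position 47, undoing one out-shuffle at a time:
47 ← 24 ← 36 ← 42 ← 45 ← 23 ← 12 ← 30 ← 39 ← 20 ← 34 ← 41 ← 21
So the tile now at position 47 started at position 21.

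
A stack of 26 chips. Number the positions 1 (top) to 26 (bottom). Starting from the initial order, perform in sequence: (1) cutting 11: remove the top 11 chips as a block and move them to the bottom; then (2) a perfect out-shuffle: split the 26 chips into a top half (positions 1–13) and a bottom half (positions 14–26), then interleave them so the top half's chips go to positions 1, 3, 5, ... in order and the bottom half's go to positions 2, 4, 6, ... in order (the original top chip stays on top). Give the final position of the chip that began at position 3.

10

Track the chip from position 3 forward through each operation:
  after op 1 (cut 11): 3 → 18
  after op 2 (out-shuffle): 18 → 10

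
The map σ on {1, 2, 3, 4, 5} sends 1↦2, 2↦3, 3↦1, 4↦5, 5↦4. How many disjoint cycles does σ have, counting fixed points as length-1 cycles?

2

Cycle decomposition: (1 2 3) (4 5).
2 cycles.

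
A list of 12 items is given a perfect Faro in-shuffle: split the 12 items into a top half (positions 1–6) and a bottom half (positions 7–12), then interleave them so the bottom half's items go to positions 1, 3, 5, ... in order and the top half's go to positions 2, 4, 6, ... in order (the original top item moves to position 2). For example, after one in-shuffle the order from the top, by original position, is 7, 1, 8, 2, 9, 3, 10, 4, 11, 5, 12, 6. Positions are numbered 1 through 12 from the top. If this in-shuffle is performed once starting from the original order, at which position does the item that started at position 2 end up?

Track the item's position through each in-shuffle:
2 → 4

4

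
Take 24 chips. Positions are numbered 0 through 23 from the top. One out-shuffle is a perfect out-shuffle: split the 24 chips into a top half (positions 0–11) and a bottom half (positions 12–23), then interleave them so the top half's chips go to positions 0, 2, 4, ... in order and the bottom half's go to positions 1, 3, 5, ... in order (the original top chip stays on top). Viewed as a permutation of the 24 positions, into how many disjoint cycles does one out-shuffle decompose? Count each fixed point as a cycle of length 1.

4

Trace each unvisited position around until it returns:
(0) (1 2 4 8 16 9 ... len 11) (5 10 20 17 11 22 ... len 11) (23)
4 cycles in total.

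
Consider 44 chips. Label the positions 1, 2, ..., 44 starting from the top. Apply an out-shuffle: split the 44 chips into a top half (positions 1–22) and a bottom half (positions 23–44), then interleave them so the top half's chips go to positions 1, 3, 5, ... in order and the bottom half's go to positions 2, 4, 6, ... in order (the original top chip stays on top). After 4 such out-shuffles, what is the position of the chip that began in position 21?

20

Track the chip's position through each out-shuffle:
21 → 41 → 38 → 32 → 20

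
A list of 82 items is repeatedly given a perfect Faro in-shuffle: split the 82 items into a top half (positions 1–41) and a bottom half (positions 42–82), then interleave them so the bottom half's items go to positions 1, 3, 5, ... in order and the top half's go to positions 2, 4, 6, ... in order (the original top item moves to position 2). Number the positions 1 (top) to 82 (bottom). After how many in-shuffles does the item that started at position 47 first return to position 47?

Follow position 47 under repeated in-shuffles:
47 → 11 → 22 → 44 → 5 → 10 → 20 → 40 → ... → 47 (length 82)
It first returns after 82 in-shuffles.

82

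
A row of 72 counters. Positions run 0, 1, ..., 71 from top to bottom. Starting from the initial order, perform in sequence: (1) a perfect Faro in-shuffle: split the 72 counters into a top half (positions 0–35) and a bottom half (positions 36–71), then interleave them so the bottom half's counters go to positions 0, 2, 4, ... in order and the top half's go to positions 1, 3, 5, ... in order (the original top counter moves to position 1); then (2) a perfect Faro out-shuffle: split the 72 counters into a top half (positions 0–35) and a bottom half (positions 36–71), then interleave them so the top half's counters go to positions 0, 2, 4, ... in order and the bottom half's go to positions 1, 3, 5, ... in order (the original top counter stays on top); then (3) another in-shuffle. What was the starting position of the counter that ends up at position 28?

12

Undo the operations in reverse order, starting from position 28:
  undo op 3 (in-shuffle, from bottom half): 28 ← 50
  undo op 2 (out-shuffle, from top half): 50 ← 25
  undo op 1 (in-shuffle, from top half): 25 ← 12
So the counter at position 28 came from original position 12.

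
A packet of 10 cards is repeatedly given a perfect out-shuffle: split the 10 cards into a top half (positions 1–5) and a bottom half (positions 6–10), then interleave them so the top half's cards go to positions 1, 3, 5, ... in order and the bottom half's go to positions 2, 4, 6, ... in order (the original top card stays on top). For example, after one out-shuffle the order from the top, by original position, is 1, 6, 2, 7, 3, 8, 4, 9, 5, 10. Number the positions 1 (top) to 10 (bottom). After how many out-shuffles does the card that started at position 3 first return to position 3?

6

Follow position 3 under repeated out-shuffles:
3 → 5 → 9 → 8 → 6 → 2 → 3
It first returns after 6 out-shuffles.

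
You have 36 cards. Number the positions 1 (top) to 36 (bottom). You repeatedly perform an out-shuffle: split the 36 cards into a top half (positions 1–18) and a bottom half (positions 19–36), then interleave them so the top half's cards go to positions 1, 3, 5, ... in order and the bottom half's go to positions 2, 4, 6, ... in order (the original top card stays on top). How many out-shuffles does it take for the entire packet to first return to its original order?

12

The out-shuffle permutes the 36 positions with cycle lengths [1, 1, 3, 3, 4, 12, 12].
Every card is home exactly when every cycle has completed a whole number of laps, i.e. after lcm(1, 3, 4, 12) = 12 out-shuffles.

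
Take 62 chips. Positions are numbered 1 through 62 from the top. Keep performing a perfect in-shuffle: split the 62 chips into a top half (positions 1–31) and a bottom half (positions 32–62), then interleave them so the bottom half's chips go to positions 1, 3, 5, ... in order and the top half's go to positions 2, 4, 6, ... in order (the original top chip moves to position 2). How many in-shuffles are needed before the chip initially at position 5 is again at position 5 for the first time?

6

Follow position 5 under repeated in-shuffles:
5 → 10 → 20 → 40 → 17 → 34 → 5
It first returns after 6 in-shuffles.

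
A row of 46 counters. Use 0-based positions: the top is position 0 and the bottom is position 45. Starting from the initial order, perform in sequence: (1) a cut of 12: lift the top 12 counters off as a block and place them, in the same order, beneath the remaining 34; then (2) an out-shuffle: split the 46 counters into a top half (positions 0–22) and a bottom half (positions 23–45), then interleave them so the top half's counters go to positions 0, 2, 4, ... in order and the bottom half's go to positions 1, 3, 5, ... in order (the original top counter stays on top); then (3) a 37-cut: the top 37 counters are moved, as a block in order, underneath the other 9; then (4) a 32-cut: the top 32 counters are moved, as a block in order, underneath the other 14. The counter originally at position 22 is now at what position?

43

Track the counter from position 22 forward through each operation:
  after op 1 (cut 12): 22 → 10
  after op 2 (out-shuffle): 10 → 20
  after op 3 (cut 37): 20 → 29
  after op 4 (cut 32): 29 → 43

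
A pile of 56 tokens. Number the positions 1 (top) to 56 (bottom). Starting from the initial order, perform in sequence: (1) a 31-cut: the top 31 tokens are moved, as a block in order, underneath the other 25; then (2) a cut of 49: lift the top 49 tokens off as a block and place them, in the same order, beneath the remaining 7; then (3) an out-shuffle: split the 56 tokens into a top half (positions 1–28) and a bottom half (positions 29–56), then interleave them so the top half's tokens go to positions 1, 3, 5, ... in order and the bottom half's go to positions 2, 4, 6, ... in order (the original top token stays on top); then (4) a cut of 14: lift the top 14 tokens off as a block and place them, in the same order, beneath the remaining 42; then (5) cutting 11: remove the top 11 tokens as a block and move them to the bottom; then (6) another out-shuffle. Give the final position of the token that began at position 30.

Track the token from position 30 forward through each operation:
  after op 1 (cut 31): 30 → 55
  after op 2 (cut 49): 55 → 6
  after op 3 (out-shuffle): 6 → 11
  after op 4 (cut 14): 11 → 53
  after op 5 (cut 11): 53 → 42
  after op 6 (out-shuffle): 42 → 28

28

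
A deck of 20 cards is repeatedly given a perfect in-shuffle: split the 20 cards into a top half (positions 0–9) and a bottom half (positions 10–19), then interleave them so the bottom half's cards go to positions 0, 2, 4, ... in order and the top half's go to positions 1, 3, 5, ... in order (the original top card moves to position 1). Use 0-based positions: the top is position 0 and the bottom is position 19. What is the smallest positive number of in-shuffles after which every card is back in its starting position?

The in-shuffle permutes the 20 positions with cycle lengths [2, 3, 3, 6, 6].
Every card is home exactly when every cycle has completed a whole number of laps, i.e. after lcm(2, 3, 6) = 6 in-shuffles.

6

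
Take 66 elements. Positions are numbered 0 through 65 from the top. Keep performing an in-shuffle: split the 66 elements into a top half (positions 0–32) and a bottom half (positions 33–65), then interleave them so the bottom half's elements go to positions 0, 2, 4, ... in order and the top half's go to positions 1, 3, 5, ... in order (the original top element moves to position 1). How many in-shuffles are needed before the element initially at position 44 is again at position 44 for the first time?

Follow position 44 under repeated in-shuffles:
44 → 22 → 45 → 24 → 49 → 32 → 65 → 64 → ... → 44 (length 66)
It first returns after 66 in-shuffles.

66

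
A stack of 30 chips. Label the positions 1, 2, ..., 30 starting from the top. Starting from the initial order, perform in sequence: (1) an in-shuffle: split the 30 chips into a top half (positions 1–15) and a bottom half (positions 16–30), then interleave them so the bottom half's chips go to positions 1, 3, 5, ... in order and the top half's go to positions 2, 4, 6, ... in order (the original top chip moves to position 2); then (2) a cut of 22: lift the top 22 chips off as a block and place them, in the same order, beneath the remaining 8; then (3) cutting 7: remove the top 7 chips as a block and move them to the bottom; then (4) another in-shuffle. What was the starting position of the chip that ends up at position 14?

Undo the operations in reverse order, starting from position 14:
  undo op 4 (in-shuffle, from top half): 14 ← 7
  undo op 3 (cut 7): 7 ← 14
  undo op 2 (cut 22): 14 ← 6
  undo op 1 (in-shuffle, from top half): 6 ← 3
So the chip at position 14 came from original position 3.

3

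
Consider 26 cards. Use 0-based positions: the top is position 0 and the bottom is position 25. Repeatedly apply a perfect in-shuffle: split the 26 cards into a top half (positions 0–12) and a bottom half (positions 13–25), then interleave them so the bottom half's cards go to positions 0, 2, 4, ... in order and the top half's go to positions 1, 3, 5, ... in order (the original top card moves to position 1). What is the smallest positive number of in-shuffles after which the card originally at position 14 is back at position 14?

6

Follow position 14 under repeated in-shuffles:
14 → 2 → 5 → 11 → 23 → 20 → 14
It first returns after 6 in-shuffles.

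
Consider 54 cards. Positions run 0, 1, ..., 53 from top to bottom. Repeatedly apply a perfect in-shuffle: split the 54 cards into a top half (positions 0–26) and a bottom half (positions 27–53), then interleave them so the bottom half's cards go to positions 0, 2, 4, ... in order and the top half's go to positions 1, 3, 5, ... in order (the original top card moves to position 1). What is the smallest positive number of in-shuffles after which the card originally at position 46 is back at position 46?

20

Follow position 46 under repeated in-shuffles:
46 → 38 → 22 → 45 → 36 → 18 → 37 → 20 → 41 → 28 → 2 → 5 → 11 → 23 → 47 → 40 → 26 → 53 → 52 → 50 → 46
It first returns after 20 in-shuffles.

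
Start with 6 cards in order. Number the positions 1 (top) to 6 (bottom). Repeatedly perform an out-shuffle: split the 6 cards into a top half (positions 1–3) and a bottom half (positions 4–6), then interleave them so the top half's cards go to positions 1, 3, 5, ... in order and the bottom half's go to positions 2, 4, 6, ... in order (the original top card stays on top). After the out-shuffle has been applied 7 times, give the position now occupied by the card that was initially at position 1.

1

Position 1 is a fixed point of every out-shuffle, so the card never moves.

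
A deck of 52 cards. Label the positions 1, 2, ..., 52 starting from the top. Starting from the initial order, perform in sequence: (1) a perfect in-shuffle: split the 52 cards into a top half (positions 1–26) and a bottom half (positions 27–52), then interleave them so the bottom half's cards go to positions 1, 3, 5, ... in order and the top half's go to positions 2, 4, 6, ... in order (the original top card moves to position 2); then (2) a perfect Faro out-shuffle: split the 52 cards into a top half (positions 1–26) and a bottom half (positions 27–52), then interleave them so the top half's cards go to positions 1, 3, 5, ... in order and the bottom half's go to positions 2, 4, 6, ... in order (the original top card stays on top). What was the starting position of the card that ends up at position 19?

Undo the operations in reverse order, starting from position 19:
  undo op 2 (out-shuffle, from top half): 19 ← 10
  undo op 1 (in-shuffle, from top half): 10 ← 5
So the card at position 19 came from original position 5.

5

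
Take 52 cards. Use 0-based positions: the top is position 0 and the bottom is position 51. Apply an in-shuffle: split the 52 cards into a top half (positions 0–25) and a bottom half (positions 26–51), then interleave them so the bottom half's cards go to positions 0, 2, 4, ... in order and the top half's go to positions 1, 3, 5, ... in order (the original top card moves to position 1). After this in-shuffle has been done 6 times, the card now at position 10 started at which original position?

0

Work backwards from position 10, undoing one in-shuffle at a time:
10 ← 31 ← 15 ← 7 ← 3 ← 1 ← 0
So the card now at position 10 started at position 0.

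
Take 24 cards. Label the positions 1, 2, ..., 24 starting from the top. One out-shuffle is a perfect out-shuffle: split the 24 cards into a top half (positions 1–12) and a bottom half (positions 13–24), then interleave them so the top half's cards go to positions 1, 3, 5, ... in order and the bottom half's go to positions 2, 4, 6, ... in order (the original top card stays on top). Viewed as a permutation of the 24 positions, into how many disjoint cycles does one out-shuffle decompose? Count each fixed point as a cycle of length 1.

4

Trace each unvisited position around until it returns:
(1) (2 3 5 9 17 10 ... len 11) (6 11 21 18 12 23 ... len 11) (24)
4 cycles in total.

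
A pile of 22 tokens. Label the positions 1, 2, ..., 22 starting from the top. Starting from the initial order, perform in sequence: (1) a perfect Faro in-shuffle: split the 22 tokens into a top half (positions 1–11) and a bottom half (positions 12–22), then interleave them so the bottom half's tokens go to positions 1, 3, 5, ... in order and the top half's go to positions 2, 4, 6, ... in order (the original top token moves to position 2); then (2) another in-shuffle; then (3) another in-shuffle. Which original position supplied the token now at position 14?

19

Undo the operations in reverse order, starting from position 14:
  undo op 3 (in-shuffle, from top half): 14 ← 7
  undo op 2 (in-shuffle, from bottom half): 7 ← 15
  undo op 1 (in-shuffle, from bottom half): 15 ← 19
So the token at position 14 came from original position 19.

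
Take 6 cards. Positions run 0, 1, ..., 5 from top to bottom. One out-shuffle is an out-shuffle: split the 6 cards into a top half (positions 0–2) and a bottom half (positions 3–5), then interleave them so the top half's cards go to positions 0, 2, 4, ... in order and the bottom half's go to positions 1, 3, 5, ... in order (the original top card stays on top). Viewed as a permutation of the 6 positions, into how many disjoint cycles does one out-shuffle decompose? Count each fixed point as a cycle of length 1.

Trace each unvisited position around until it returns:
(0) (1 2 4 3) (5)
3 cycles in total.

3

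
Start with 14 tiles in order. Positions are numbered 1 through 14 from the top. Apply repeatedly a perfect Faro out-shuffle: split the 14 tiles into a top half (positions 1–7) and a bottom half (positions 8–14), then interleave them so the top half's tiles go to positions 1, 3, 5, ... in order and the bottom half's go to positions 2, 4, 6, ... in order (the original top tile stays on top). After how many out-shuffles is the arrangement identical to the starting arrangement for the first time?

12

The out-shuffle permutes the 14 positions with cycle lengths [1, 1, 12].
Every tile is home exactly when every cycle has completed a whole number of laps, i.e. after lcm(1, 12) = 12 out-shuffles.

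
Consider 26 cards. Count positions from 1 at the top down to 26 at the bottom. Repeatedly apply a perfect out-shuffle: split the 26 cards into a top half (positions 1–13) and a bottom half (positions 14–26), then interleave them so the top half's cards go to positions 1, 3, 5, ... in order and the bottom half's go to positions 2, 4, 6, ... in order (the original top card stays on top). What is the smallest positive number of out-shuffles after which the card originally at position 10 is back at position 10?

Follow position 10 under repeated out-shuffles:
10 → 19 → 12 → 23 → 20 → 14 → 2 → 3 → 5 → 9 → 17 → 8 → 15 → 4 → 7 → 13 → 25 → 24 → 22 → 18 → 10
It first returns after 20 out-shuffles.

20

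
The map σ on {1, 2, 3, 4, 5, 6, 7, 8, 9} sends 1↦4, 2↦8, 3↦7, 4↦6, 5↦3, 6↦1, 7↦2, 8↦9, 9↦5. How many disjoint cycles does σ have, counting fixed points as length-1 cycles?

Cycle decomposition: (1 4 6) (2 8 9 5 3 7).
2 cycles.

2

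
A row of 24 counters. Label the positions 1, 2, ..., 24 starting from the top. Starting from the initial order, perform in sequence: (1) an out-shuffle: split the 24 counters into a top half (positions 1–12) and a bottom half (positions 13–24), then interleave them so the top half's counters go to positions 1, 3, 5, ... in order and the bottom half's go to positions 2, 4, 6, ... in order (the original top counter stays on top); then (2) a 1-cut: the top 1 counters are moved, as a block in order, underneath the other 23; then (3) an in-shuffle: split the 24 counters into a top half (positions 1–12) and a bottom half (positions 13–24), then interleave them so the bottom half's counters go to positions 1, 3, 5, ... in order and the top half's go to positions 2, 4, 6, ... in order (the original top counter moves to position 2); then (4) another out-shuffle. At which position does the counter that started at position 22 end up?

Track the counter from position 22 forward through each operation:
  after op 1 (out-shuffle): 22 → 20
  after op 2 (cut 1): 20 → 19
  after op 3 (in-shuffle): 19 → 13
  after op 4 (out-shuffle): 13 → 2

2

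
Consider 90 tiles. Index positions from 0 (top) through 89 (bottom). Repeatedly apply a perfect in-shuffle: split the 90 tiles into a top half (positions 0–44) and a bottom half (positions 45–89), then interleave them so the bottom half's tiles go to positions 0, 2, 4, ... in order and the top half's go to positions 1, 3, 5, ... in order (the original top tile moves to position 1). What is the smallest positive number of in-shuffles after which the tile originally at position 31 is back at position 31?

12

Follow position 31 under repeated in-shuffles:
31 → 63 → 36 → 73 → 56 → 22 → 45 → 0 → 1 → 3 → 7 → 15 → 31
It first returns after 12 in-shuffles.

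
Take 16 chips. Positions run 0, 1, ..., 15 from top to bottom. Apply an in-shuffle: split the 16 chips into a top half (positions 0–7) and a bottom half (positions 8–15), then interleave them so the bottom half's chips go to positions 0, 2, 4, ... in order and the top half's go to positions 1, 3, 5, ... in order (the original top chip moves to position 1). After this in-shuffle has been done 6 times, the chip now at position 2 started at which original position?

Work backwards from position 2, undoing one in-shuffle at a time:
2 ← 9 ← 4 ← 10 ← 13 ← 6 ← 11
So the chip now at position 2 started at position 11.

11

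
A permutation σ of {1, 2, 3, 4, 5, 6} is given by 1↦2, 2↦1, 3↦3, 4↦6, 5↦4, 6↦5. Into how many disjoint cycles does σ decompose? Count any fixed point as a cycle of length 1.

Cycle decomposition: (1 2) (3) (4 6 5).
3 cycles.

3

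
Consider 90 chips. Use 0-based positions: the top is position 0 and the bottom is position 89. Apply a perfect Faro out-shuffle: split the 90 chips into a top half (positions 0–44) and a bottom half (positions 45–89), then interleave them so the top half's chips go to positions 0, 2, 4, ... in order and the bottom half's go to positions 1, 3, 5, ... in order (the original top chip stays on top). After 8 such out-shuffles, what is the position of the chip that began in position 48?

6

Track the chip's position through each out-shuffle:
48 → 7 → 14 → 28 → 56 → 23 → 46 → 3 → 6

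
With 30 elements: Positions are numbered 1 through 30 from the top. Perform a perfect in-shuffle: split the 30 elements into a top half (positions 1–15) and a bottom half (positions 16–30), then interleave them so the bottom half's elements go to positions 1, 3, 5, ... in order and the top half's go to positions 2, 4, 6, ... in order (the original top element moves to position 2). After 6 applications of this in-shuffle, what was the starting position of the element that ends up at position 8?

4

Work backwards from position 8, undoing one in-shuffle at a time:
8 ← 4 ← 2 ← 1 ← 16 ← 8 ← 4
So the element now at position 8 started at position 4.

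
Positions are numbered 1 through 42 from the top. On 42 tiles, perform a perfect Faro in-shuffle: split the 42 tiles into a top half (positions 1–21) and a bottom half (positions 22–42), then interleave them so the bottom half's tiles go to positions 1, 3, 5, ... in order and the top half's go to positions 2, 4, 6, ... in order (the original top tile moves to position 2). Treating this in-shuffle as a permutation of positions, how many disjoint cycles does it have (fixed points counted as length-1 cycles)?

Trace each unvisited position around until it returns:
(1 2 4 8 16 32 ... len 14) (3 6 12 24 5 10 ... len 14) (7 14 28 13 26 9 ... len 14)
3 cycles in total.

3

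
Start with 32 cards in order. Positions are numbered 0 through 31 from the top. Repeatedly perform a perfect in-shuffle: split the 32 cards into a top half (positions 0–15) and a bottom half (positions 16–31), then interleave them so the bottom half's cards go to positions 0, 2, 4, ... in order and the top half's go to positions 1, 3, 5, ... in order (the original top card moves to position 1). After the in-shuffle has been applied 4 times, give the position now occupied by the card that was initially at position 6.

12

Track the card's position through each in-shuffle:
6 → 13 → 27 → 22 → 12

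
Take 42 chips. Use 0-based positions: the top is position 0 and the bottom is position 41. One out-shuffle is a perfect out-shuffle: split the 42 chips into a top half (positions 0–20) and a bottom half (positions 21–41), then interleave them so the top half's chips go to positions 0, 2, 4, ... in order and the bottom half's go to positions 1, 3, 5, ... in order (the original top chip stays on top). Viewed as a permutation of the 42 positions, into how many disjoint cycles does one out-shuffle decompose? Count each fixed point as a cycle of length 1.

Trace each unvisited position around until it returns:
(0) (1 2 4 8 16 32 ... len 20) (3 6 12 24 7 14 ... len 20) (41)
4 cycles in total.

4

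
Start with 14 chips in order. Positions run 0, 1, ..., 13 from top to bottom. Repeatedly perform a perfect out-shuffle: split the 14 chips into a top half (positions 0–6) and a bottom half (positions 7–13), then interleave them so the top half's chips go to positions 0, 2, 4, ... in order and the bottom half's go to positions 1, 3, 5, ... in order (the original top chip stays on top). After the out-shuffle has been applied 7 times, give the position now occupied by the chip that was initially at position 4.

Track the chip's position through each out-shuffle:
4 → 8 → 3 → 6 → 12 → 11 → 9 → 5

5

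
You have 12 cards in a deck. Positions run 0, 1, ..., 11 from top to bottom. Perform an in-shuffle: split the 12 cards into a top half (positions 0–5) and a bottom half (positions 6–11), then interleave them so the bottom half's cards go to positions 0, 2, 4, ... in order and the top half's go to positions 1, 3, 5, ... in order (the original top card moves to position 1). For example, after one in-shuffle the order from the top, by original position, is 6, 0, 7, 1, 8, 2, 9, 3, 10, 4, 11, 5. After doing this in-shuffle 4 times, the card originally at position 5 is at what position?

Track the card's position through each in-shuffle:
5 → 11 → 10 → 8 → 4

4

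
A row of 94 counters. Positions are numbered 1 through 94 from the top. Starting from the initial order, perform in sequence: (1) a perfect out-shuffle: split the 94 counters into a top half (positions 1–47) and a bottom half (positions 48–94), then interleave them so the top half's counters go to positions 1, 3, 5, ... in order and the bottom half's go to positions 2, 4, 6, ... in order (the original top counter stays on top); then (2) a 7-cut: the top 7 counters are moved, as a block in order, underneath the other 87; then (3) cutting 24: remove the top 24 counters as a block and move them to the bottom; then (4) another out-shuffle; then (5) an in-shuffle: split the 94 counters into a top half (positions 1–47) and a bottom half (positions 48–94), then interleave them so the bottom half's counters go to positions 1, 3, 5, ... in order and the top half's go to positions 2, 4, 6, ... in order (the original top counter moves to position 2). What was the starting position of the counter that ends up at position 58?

70

Undo the operations in reverse order, starting from position 58:
  undo op 5 (in-shuffle, from top half): 58 ← 29
  undo op 4 (out-shuffle, from top half): 29 ← 15
  undo op 3 (cut 24): 15 ← 39
  undo op 2 (cut 7): 39 ← 46
  undo op 1 (out-shuffle, from bottom half): 46 ← 70
So the counter at position 58 came from original position 70.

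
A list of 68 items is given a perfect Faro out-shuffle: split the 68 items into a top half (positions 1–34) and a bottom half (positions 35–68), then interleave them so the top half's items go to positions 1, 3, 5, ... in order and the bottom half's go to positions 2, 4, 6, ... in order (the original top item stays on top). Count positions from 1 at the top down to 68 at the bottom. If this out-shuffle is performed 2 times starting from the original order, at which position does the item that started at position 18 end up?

Track the item's position through each out-shuffle:
18 → 35 → 2

2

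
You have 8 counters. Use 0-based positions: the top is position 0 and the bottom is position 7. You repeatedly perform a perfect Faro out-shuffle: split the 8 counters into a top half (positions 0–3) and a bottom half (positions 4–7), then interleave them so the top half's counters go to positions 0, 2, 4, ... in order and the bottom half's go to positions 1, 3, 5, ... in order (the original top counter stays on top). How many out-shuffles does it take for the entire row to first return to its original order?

3

The out-shuffle permutes the 8 positions with cycle lengths [1, 1, 3, 3].
Every counter is home exactly when every cycle has completed a whole number of laps, i.e. after lcm(1, 3) = 3 out-shuffles.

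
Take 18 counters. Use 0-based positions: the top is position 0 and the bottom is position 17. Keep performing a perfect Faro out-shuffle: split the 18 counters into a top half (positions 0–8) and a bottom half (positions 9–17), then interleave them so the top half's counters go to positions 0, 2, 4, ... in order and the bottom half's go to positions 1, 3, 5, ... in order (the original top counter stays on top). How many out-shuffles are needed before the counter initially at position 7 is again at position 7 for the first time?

Follow position 7 under repeated out-shuffles:
7 → 14 → 11 → 5 → 10 → 3 → 6 → 12 → 7
It first returns after 8 out-shuffles.

8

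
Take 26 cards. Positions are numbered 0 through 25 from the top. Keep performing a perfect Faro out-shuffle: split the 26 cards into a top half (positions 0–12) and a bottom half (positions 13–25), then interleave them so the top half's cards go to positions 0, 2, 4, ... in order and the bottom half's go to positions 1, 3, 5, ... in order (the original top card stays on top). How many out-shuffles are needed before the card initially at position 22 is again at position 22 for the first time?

20

Follow position 22 under repeated out-shuffles:
22 → 19 → 13 → 1 → 2 → 4 → 8 → 16 → 7 → 14 → 3 → 6 → 12 → 24 → 23 → 21 → 17 → 9 → 18 → 11 → 22
It first returns after 20 out-shuffles.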